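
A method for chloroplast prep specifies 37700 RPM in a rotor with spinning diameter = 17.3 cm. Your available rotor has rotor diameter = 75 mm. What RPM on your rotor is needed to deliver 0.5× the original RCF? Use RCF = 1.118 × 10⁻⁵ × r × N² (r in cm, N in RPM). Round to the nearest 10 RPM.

40490 RPM

Original rotor: r = 17.3 / 2 = 8.65 cm
RCF = 1.118 × 10⁻⁵ × r × N²
RCF_original = 1.118 × 10⁻⁵ × 8.65 × (37700)² = 1.118 × 10⁻⁵ × 8.65 × 1,421,290,000 ≈ 137,448.7 × g
Target RCF = 0.5 × 137,448.7 ≈ 68,724.4 × g
Your rotor: r = 75 mm / 2 = 37.5 mm = 3.75 cm
68,724.4 = 1.118 × 10⁻⁵ × 3.75 × N²
N² = 68,724.4 / (4.1925 × 10⁻⁵) = 1,639,222,421
N ≈ √1,639,222,421 ≈ 40,487.3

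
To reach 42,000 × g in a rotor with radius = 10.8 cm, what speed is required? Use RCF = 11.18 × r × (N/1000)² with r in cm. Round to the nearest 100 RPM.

18700 RPM

42,000 = 11.18 × 10.8 × (N/1000)²
(N/1000)² = 42,000 / 120.744 = 347.8434
N = 1000 × √347.8434 ≈ 18,650.6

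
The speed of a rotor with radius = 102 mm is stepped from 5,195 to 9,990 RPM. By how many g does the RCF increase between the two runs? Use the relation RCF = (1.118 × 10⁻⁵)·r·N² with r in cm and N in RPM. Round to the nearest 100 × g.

r = 102 mm = 10.2 cm
RCF₁ = 1.118 × 10⁻⁵ × 10.2 × (5195)² = 1.118 × 10⁻⁵ × 10.2 × 26,988,025 ≈ 3,077.6 × g
RCF₂ = 1.118 × 10⁻⁵ × 10.2 × (9990)² = 1.118 × 10⁻⁵ × 10.2 × 99,800,100 ≈ 11,380.8 × g
Increase = 11,380.8 − 3,077.6 = 8,303.2

8300 g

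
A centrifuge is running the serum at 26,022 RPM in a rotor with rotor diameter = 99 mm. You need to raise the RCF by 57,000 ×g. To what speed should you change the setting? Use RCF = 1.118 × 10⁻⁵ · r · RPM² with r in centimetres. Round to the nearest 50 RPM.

r = 99 mm / 2 = 49.5 mm = 4.95 cm
Current RCF = 1.118 × 10⁻⁵ × 4.95 × (26022)² = 1.118 × 10⁻⁵ × 4.95 × 677,144,484 ≈ 37,473.9 × g
Target RCF = 37,473.9 + 57,000 = 94,473.9 × g
N² = 94,473.9 / (5.5341 × 10⁻⁵) = 1,707,123,109
N ≈ √1,707,123,109 ≈ 41,317.3

41300 RPM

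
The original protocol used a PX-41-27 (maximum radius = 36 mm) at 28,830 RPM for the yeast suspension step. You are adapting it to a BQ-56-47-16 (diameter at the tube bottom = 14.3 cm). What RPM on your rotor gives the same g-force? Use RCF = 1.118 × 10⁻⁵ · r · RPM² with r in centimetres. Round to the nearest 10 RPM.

20460 RPM

Original rotor: r = 36 mm = 3.6 cm
RCF_original = 1.118 × 10⁻⁵ × 3.6 × (28830)² = 1.118 × 10⁻⁵ × 3.6 × 831,168,900 ≈ 33,452.9 × g
Your rotor: r = 14.3 / 2 = 7.15 cm
33,452.9 = 1.118 × 10⁻⁵ × 7.15 × N²
N² = 33,452.9 / (7.9937 × 10⁻⁵) = 418,490,812
N ≈ √418,490,812 ≈ 20,457.0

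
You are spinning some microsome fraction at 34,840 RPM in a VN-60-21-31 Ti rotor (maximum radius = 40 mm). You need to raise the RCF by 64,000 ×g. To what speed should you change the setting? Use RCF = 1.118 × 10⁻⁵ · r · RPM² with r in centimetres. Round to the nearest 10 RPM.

51430 RPM

r = 40 mm = 4.0 cm
Current RCF = 1.118 × 10⁻⁵ × 4 × (34840)² = 1.118 × 10⁻⁵ × 4 × 1,213,825,600 ≈ 54,282.3 × g
Target RCF = 54,282.3 + 64,000 = 118,282.3 × g
N² = 118,282.3 / (4.472 × 10⁻⁵) = 2,644,953,041
N ≈ √2,644,953,041 ≈ 51,429.1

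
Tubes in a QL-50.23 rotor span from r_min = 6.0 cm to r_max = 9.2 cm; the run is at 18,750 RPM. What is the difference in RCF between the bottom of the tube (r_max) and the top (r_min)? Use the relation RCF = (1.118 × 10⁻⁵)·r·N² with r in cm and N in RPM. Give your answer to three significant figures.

12600 x g

RCF_max = 1.118 × 10⁻⁵ × 9.2 × (18750)² = 1.118 × 10⁻⁵ × 9.2 × 351,562,500 ≈ 36,160.3 × g
RCF_min = 1.118 × 10⁻⁵ × 6 × (18750)² = 1.118 × 10⁻⁵ × 6 × 351,562,500 ≈ 23,582.8 × g
ΔRCF = 36,160.3 − 23,582.8 = 12,577.5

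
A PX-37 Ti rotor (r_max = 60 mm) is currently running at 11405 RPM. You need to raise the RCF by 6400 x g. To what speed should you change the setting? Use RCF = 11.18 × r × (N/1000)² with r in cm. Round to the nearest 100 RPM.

r = 60 mm = 6.0 cm
Current RCF = 11.18 × 6 × (11.405)² = 11.18 × 6 × 130.074025 ≈ 8,725.4 × g
Target RCF = 8,725.4 + 6,400 = 15,125.4 × g
(N/1000)² = 15,125.4 / 67.08 = 225.483
N = 1000 × √225.483 ≈ 15,016.1

≈ 15000 RPM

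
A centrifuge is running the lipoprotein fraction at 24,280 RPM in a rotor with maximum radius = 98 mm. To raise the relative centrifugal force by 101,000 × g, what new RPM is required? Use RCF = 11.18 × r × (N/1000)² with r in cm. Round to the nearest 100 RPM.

r = 98 mm = 9.8 cm
Current RCF = 11.18 × 9.8 × (24.28)² = 11.18 × 9.8 × 589.5184 ≈ 64,590 × g
Target RCF = 64,590 + 101,000 = 165,590 × g
(N/1000)² = 165,590 / 109.564 = 1511.354
N = 1000 × √1511.354 ≈ 38,876.1

≈ 38900 RPM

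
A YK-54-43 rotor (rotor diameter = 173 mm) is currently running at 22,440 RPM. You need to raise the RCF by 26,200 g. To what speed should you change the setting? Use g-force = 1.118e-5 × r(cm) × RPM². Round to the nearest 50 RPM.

N₂ ≈ 27850 RPM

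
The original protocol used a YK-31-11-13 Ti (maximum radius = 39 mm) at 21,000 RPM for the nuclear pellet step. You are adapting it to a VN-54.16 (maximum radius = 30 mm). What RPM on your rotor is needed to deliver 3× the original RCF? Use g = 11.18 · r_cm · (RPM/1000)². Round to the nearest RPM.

≈ 41472 RPM

Original rotor: r = 39 mm = 3.9 cm
RCF = 11.18 × r × (N/1000)²
RCF_original = 11.18 × 3.9 × (21)² = 11.18 × 3.9 × 441 ≈ 19,228.5 × g
Target RCF = 3 × 19,228.5 ≈ 57,685.5 × g
Your rotor: r = 30 mm = 3.0 cm
57,685.5 = 11.18 × 3 × (N/1000)²
(N/1000)² = 57,685.5 / 33.54 = 1719.902
N = 1000 × √1719.902 ≈ 41,471.7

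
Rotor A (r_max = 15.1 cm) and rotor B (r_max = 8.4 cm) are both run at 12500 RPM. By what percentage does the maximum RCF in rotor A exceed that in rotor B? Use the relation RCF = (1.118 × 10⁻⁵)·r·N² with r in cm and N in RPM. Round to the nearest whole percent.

80%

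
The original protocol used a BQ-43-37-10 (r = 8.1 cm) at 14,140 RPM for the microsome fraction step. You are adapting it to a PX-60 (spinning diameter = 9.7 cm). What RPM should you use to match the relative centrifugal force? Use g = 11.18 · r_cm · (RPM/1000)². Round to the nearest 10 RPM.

18270 RPM

RCF = 11.18 × r × (N/1000)²
RCF_original = 11.18 × 8.1 × (14.14)² = 11.18 × 8.1 × 199.9396 ≈ 18,106.1 × g
Your rotor: r = 9.7 / 2 = 4.85 cm
18,106.1 = 11.18 × 4.85 × (N/1000)²
(N/1000)² = 18,106.1 / 54.223 = 333.9192
N = 1000 × √333.9192 ≈ 18,273.5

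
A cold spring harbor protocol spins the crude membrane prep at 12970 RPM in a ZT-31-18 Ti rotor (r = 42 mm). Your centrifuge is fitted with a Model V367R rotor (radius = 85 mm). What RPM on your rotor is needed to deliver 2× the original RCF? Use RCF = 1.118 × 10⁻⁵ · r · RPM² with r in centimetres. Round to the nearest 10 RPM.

≈ 12890 RPM

Original rotor: r = 42 mm = 4.2 cm
RCF_original = 1.118 × 10⁻⁵ × 4.2 × (12970)² = 1.118 × 10⁻⁵ × 4.2 × 168,220,900 ≈ 7,899 × g
Target RCF = 2 × 7,899 ≈ 15,798 × g
Your rotor: r = 85 mm = 8.5 cm
15,798 = 1.118 × 10⁻⁵ × 8.5 × N²
N² = 15,798 / (9.503 × 10⁻⁵) = 166,242,239
N ≈ √166,242,239 ≈ 12,893.5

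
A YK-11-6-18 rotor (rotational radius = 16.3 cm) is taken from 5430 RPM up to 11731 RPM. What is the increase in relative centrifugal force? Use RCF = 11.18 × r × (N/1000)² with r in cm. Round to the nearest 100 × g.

19700 g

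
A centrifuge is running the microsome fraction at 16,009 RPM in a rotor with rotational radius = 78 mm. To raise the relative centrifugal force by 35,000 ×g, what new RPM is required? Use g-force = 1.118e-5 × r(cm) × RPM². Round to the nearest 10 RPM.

25640 RPM

r = 78 mm = 7.8 cm
Current RCF = 1.118 × 10⁻⁵ × 7.8 × (16009)² = 1.118 × 10⁻⁵ × 7.8 × 256,288,081 ≈ 22,349.3 × g
Target RCF = 22,349.3 + 35,000 = 57,349.3 × g
N² = 57,349.3 / (8.7204 × 10⁻⁵) = 657,645,292
N ≈ √657,645,292 ≈ 25,644.6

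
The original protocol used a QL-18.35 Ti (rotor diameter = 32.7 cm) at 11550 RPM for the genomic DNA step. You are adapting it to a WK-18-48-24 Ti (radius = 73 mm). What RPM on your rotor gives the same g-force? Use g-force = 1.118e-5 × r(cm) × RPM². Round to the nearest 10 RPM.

Original rotor: r = 32.7 / 2 = 16.35 cm
RCF_original = 1.118 × 10⁻⁵ × 16.35 × (11550)² = 1.118 × 10⁻⁵ × 16.35 × 133,402,500 ≈ 24,385 × g
Your rotor: r = 73 mm = 7.3 cm
24,385 = 1.118 × 10⁻⁵ × 7.3 × N²
N² = 24,385 / (8.1614 × 10⁻⁵) = 298,784,522
N ≈ √298,784,522 ≈ 17,285.4

17290 RPM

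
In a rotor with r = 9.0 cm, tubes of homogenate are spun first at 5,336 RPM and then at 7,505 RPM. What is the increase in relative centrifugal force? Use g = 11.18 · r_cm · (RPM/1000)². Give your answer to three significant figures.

2800 x g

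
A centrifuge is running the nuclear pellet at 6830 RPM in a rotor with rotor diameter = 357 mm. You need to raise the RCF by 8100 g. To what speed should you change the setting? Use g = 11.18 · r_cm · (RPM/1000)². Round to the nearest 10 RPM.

9340 RPM

r = 357 mm / 2 = 178.5 mm = 17.85 cm
Current RCF = 11.18 × 17.85 × (6.83)² = 11.18 × 17.85 × 46.6489 ≈ 9,309.4 × g
Target RCF = 9,309.4 + 8,100 = 17,409.4 × g
(N/1000)² = 17,409.4 / 199.563 = 87.23761
N = 1000 × √87.23761 ≈ 9,340.1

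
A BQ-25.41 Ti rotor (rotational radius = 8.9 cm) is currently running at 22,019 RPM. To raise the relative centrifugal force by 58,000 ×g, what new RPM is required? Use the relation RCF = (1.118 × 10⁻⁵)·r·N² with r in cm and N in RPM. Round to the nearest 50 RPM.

Current RCF = 1.118 × 10⁻⁵ × 8.9 × (22019)² = 1.118 × 10⁻⁵ × 8.9 × 484,836,361 ≈ 48,242.2 × g
Target RCF = 48,242.2 + 58,000 = 106,242.2 × g
N² = 106,242.2 / (9.9502 × 10⁻⁵) = 1,067,739,342
N ≈ √1,067,739,342 ≈ 32,676.3

≈ 32700 RPM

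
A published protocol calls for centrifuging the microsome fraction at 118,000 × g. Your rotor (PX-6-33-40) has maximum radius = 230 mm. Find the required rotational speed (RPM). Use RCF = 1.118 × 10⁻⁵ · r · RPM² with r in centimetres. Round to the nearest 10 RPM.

≈ 21420 RPM

r = 230 mm = 23.0 cm
118,000 = 1.118 × 10⁻⁵ × 23 × N²
N² = 118,000 / (25.714 × 10⁻⁵) = 458,893,988
N ≈ √458,893,988 ≈ 21,421.8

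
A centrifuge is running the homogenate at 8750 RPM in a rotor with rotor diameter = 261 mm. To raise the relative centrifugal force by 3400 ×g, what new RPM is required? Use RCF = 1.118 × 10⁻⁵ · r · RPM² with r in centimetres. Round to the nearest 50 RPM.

≈ 10000 RPM

r = 261 mm / 2 = 130.5 mm = 13.05 cm
Current RCF = 1.118 × 10⁻⁵ × 13.05 × (8750)² = 1.118 × 10⁻⁵ × 13.05 × 76,562,500 ≈ 11,170.4 × g
Target RCF = 11,170.4 + 3,400 = 14,570.4 × g
N² = 14,570.4 / (14.5899 × 10⁻⁵) = 99,866,346
N ≈ √99,866,346 ≈ 9,993.3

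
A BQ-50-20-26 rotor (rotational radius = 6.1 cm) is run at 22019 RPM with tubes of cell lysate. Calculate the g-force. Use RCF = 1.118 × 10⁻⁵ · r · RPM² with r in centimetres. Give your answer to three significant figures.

RCF = 1.118 × 10⁻⁵ × 6.1 × (22019)² = 1.118 × 10⁻⁵ × 6.1 × 484,836,361 ≈ 33,064.9 × g

RCF ≈ 33100 x g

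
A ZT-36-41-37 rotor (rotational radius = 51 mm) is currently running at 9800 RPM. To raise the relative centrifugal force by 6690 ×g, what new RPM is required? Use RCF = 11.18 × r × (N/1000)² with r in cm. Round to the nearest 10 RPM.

14610 RPM

r = 51 mm = 5.1 cm
Current RCF = 11.18 × 5.1 × (9.8)² = 11.18 × 5.1 × 96.04 ≈ 5,476 × g
Target RCF = 5,476 + 6,690 = 12,166 × g
(N/1000)² = 12,166 / 57.018 = 213.3712
N = 1000 × √213.3712 ≈ 14,607.2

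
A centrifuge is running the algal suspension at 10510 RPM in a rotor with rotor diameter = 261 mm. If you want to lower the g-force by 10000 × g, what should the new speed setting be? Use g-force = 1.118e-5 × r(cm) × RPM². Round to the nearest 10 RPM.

N₂ ≈ 6470 RPM

r = 261 mm / 2 = 130.5 mm = 13.05 cm
Current RCF = 1.118 × 10⁻⁵ × 13.05 × (10510)² = 1.118 × 10⁻⁵ × 13.05 × 110,460,100 ≈ 16,116 × g
Target RCF = 16,116 − 10,000 = 6,116 × g
N² = 6,116 / (14.5899 × 10⁻⁵) = 41,919,410
N ≈ √41,919,410 ≈ 6,474.5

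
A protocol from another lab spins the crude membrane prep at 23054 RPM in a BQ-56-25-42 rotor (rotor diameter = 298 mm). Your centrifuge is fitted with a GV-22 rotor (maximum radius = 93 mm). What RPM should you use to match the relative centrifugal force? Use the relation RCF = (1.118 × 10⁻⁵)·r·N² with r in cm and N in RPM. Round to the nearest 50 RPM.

≈ 29200 RPM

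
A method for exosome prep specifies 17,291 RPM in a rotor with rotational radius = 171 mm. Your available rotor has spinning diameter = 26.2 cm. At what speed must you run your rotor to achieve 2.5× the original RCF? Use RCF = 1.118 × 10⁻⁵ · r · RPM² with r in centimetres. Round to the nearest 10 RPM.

≈ 31240 RPM

Original rotor: r = 171 mm = 17.1 cm
RCF_original = 1.118 × 10⁻⁵ × 17.1 × (17291)² = 1.118 × 10⁻⁵ × 17.1 × 298,978,681 ≈ 57,158.1 × g
Target RCF = 2.5 × 57,158.1 ≈ 142,895.2 × g
Your rotor: r = 26.2 / 2 = 13.1 cm
142,895.2 = 1.118 × 10⁻⁵ × 13.1 × N²
N² = 142,895.2 / (14.6458 × 10⁻⁵) = 975,673,572
N ≈ √975,673,572 ≈ 31,235.8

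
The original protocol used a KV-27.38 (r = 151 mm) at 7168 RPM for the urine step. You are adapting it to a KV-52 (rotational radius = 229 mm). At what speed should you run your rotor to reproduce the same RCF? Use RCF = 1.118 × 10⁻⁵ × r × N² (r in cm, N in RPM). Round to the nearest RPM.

≈ 5821 RPM

Original rotor: r = 151 mm = 15.1 cm
RCF_original = 1.118 × 10⁻⁵ × 15.1 × (7168)² = 1.118 × 10⁻⁵ × 15.1 × 51,380,224 ≈ 8,673.9 × g
Your rotor: r = 229 mm = 22.9 cm
8,673.9 = 1.118 × 10⁻⁵ × 22.9 × N²
N² = 8,673.9 / (25.6022 × 10⁻⁵) = 33,879,510
N ≈ √33,879,510 ≈ 5,820.6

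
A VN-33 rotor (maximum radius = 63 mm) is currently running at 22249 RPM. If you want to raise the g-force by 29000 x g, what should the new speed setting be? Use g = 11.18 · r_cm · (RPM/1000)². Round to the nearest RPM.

30112 RPM

r = 63 mm = 6.3 cm
Current RCF = 11.18 × 6.3 × (22.249)² = 11.18 × 6.3 × 495.018001 ≈ 34,866.1 × g
Target RCF = 34,866.1 + 29,000 = 63,866.1 × g
(N/1000)² = 63,866.1 / 70.434 = 906.751
N = 1000 × √906.751 ≈ 30,112.3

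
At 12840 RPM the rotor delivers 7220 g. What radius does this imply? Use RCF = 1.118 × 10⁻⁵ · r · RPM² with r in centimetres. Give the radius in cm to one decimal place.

7220 = 1.118 × 10⁻⁵ × r × (12840)²
r = 7220 / (1.118 × 10⁻⁵ × 164,865,600) = 7220 / 1843.197 ≈ 3.917 cm

3.9 cm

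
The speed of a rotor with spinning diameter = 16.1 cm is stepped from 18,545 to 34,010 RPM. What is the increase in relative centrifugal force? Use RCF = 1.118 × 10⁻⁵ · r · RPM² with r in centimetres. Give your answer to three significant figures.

r = 16.1 / 2 = 8.05 cm
RCF₁ = 1.118 × 10⁻⁵ × 8.05 × (18545)² = 1.118 × 10⁻⁵ × 8.05 × 343,917,025 ≈ 30,952.2 × g
RCF₂ = 1.118 × 10⁻⁵ × 8.05 × (34010)² = 1.118 × 10⁻⁵ × 8.05 × 1,156,680,100 ≈ 104,100.1 × g
Increase = 104,100.1 − 30,952.2 = 73,147.9

≈ 73100 × g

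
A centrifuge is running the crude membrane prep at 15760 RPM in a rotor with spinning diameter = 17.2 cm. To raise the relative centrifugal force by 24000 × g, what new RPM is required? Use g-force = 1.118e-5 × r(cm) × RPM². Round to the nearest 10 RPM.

r = 17.2 / 2 = 8.6 cm
Current RCF = 1.118 × 10⁻⁵ × 8.6 × (15760)² = 1.118 × 10⁻⁵ × 8.6 × 248,377,600 ≈ 23,881 × g
Target RCF = 23,881 + 24,000 = 47,881 × g
N² = 47,881 / (9.6148 × 10⁻⁵) = 497,992,678
N ≈ √497,992,678 ≈ 22,315.7

≈ 22320 RPM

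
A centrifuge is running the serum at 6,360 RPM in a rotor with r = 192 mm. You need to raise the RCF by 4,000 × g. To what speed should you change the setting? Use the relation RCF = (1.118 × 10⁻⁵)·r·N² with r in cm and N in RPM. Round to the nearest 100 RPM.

r = 192 mm = 19.2 cm
Current RCF = 1.118 × 10⁻⁵ × 19.2 × (6360)² = 1.118 × 10⁻⁵ × 19.2 × 40,449,600 ≈ 8,682.7 × g
Target RCF = 8,682.7 + 4,000 = 12,682.7 × g
N² = 12,682.7 / (21.4656 × 10⁻⁵) = 59,083,836
N ≈ √59,083,836 ≈ 7,686.6

N₂ ≈ 7700 RPM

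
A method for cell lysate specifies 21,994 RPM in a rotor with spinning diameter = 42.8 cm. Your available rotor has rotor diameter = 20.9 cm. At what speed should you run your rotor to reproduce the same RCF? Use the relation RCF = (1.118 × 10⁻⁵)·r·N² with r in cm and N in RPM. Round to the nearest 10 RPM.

31470 RPM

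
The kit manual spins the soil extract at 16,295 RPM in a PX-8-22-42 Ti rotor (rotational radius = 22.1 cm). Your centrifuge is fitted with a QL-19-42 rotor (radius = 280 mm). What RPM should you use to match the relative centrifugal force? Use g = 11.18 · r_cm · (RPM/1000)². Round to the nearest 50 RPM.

14500 RPM

RCF_original = 11.18 × 22.1 × (16.295)² = 11.18 × 22.1 × 265.527025 ≈ 65,605.9 × g
Your rotor: r = 280 mm = 28.0 cm
65,605.9 = 11.18 × 28 × (N/1000)²
(N/1000)² = 65,605.9 / 313.04 = 209.5767
N = 1000 × √209.5767 ≈ 14,476.8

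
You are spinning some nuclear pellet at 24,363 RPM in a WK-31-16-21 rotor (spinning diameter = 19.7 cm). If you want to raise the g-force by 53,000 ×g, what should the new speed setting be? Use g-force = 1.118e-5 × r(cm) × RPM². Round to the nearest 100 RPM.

r = 19.7 / 2 = 9.85 cm
Current RCF = 1.118 × 10⁻⁵ × 9.85 × (24363)² = 1.118 × 10⁻⁵ × 9.85 × 593,555,769 ≈ 65,364.1 × g
Target RCF = 65,364.1 + 53,000 = 118,364.1 × g
N² = 118,364.1 / (11.0123 × 10⁻⁵) = 1,074,835,411
N ≈ √1,074,835,411 ≈ 32,784.7

N₂ ≈ 32800 RPM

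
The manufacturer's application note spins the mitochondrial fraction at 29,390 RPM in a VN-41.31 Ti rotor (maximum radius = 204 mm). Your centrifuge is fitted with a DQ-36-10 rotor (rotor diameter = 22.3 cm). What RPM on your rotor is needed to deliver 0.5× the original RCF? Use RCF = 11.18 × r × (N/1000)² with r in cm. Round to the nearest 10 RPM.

28110 RPM

Original rotor: r = 204 mm = 20.4 cm
RCF = 11.18 × r × (N/1000)²
RCF_original = 11.18 × 20.4 × (29.39)² = 11.18 × 20.4 × 863.7721 ≈ 197,002.2 × g
Target RCF = 0.5 × 197,002.2 ≈ 98,501.1 × g
Your rotor: r = 22.3 / 2 = 11.15 cm
98,501.1 = 11.18 × 11.15 × (N/1000)²
(N/1000)² = 98,501.1 / 124.657 = 790.177
N = 1000 × √790.177 ≈ 28,110.1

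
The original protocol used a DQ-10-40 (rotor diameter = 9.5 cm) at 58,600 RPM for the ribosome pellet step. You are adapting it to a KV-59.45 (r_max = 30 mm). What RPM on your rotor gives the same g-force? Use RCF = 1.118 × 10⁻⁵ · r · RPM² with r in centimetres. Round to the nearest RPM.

73737 RPM

Original rotor: r = 9.5 / 2 = 4.75 cm
RCF_original = 1.118 × 10⁻⁵ × 4.75 × (58600)² = 1.118 × 10⁻⁵ × 4.75 × 3,433,960,000 ≈ 182,360.4 × g
Your rotor: r = 30 mm = 3.0 cm
182,360.4 = 1.118 × 10⁻⁵ × 3 × N²
N² = 182,360.4 / (3.354 × 10⁻⁵) = 5,437,101,968
N ≈ √5,437,101,968 ≈ 73,736.7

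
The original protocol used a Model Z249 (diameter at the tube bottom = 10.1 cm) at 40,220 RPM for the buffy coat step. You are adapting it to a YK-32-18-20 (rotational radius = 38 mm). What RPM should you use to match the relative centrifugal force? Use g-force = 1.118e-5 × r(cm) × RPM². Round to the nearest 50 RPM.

Original rotor: r = 10.1 / 2 = 5.05 cm
RCF_original = 1.118 × 10⁻⁵ × 5.05 × (40220)² = 1.118 × 10⁻⁵ × 5.05 × 1,617,648,400 ≈ 91,330.8 × g
Your rotor: r = 38 mm = 3.8 cm
91,330.8 = 1.118 × 10⁻⁵ × 3.8 × N²
N² = 91,330.8 / (4.2484 × 10⁻⁵) = 2,149,769,325
N ≈ √2,149,769,325 ≈ 46,365.6

46350 RPM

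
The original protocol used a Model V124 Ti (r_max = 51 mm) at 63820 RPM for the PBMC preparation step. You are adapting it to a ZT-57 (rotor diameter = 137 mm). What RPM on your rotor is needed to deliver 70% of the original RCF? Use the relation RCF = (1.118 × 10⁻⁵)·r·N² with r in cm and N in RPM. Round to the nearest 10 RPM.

Original rotor: r = 51 mm = 5.1 cm
RCF_original = 1.118 × 10⁻⁵ × 5.1 × (63820)² = 1.118 × 10⁻⁵ × 5.1 × 4,072,992,400 ≈ 232,233.9 × g
Target RCF = 0.7 × 232,233.9 ≈ 162,563.7 × g
Your rotor: r = 137 mm / 2 = 68.5 mm = 6.85 cm
162,563.7 = 1.118 × 10⁻⁵ × 6.85 × N²
N² = 162,563.7 / (7.6583 × 10⁻⁵) = 2,122,712,612
N ≈ √2,122,712,612 ≈ 46,072.9

≈ 46070 RPM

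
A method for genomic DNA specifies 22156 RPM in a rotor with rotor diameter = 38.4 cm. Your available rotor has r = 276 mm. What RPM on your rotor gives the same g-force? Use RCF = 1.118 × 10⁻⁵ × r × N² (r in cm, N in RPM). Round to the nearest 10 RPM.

≈ 18480 RPM

Original rotor: r = 38.4 / 2 = 19.2 cm
RCF_original = 1.118 × 10⁻⁵ × 19.2 × (22156)² = 1.118 × 10⁻⁵ × 19.2 × 490,888,336 ≈ 105,372.1 × g
Your rotor: r = 276 mm = 27.6 cm
105,372.1 = 1.118 × 10⁻⁵ × 27.6 × N²
N² = 105,372.1 / (30.8568 × 10⁻⁵) = 341,487,452
N ≈ √341,487,452 ≈ 18,479.4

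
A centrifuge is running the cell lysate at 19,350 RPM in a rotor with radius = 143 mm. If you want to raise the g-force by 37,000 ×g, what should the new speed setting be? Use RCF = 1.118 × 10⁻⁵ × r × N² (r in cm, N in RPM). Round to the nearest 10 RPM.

r = 143 mm = 14.3 cm
Current RCF = 1.118 × 10⁻⁵ × 14.3 × (19350)² = 1.118 × 10⁻⁵ × 14.3 × 374,422,500 ≈ 59,860.4 × g
Target RCF = 59,860.4 + 37,000 = 96,860.4 × g
N² = 96,860.4 / (15.9874 × 10⁻⁵) = 605,854,611
N ≈ √605,854,611 ≈ 24,614.1

≈ 24610 RPM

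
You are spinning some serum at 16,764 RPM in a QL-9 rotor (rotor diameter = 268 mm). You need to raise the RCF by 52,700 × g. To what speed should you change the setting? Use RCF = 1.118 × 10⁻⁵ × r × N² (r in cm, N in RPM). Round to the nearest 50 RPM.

25150 RPM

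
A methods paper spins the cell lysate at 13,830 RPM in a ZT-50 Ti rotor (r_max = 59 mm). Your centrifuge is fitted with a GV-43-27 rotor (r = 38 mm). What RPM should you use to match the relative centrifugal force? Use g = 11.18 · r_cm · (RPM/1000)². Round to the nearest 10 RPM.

Original rotor: r = 59 mm = 5.9 cm
RCF_original = 11.18 × 5.9 × (13.83)² = 11.18 × 5.9 × 191.2689 ≈ 12,616.5 × g
Your rotor: r = 38 mm = 3.8 cm
12,616.5 = 11.18 × 3.8 × (N/1000)²
(N/1000)² = 12,616.5 / 42.484 = 296.9706
N = 1000 × √296.9706 ≈ 17,232.8

17230 RPM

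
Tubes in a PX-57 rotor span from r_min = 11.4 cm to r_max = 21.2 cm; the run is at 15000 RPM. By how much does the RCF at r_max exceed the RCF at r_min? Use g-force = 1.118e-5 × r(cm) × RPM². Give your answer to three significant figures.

24700 x g

RCF_max = 1.118 × 10⁻⁵ × 21.2 × (15000)² = 1.118 × 10⁻⁵ × 21.2 × 225,000,000 ≈ 53,328.6 × g
RCF_min = 1.118 × 10⁻⁵ × 11.4 × (15000)² = 1.118 × 10⁻⁵ × 11.4 × 225,000,000 ≈ 28,676.7 × g
ΔRCF = 53,328.6 − 28,676.7 = 24,651.9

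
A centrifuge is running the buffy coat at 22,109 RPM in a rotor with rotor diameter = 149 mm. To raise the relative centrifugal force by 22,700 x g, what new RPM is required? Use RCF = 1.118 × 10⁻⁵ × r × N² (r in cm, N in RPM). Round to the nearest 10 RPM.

≈ 27590 RPM

r = 149 mm / 2 = 74.5 mm = 7.45 cm
Current RCF = 1.118 × 10⁻⁵ × 7.45 × (22109)² = 1.118 × 10⁻⁵ × 7.45 × 488,807,881 ≈ 40,713.3 × g
Target RCF = 40,713.3 + 22,700 = 63,413.3 × g
N² = 63,413.3 / (8.3291 × 10⁻⁵) = 761,346,364
N ≈ √761,346,364 ≈ 27,592.5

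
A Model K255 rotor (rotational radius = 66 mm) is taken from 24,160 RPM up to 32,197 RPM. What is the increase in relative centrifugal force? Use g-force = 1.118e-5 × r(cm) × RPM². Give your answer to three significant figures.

r = 66 mm = 6.6 cm
RCF₁ = 1.118 × 10⁻⁵ × 6.6 × (24160)² = 1.118 × 10⁻⁵ × 6.6 × 583,705,600 ≈ 43,070.5 × g
RCF₂ = 1.118 × 10⁻⁵ × 6.6 × (32197)² = 1.118 × 10⁻⁵ × 6.6 × 1,036,646,809 ≈ 76,492.1 × g
Increase = 76,492.1 − 43,070.5 = 33,421.6

33400 g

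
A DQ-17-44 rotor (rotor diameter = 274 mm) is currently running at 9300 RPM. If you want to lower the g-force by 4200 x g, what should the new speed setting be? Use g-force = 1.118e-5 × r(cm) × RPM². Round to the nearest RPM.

≈ 7686 RPM

r = 274 mm / 2 = 137 mm = 13.7 cm
Current RCF = 1.118 × 10⁻⁵ × 13.7 × (9300)² = 1.118 × 10⁻⁵ × 13.7 × 86,490,000 ≈ 13,247.3 × g
Target RCF = 13,247.3 − 4,200 = 9,047.3 × g
N² = 9,047.3 / (15.3166 × 10⁻⁵) = 59,068,592
N ≈ √59,068,592 ≈ 7,685.6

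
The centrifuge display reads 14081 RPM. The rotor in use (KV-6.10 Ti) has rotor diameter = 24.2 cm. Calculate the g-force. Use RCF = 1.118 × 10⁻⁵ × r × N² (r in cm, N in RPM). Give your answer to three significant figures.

r = 24.2 / 2 = 12.1 cm
RCF = 1.118 × 10⁻⁵ × 12.1 × (14081)² = 1.118 × 10⁻⁵ × 12.1 × 198,274,561 ≈ 26,822.2 × g

26800 x g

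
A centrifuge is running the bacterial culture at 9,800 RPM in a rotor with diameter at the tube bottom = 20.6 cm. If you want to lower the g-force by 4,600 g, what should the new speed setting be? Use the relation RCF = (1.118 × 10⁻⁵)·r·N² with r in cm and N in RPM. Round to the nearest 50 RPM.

≈ 7500 RPM

r = 20.6 / 2 = 10.3 cm
Current RCF = 1.118 × 10⁻⁵ × 10.3 × (9800)² = 1.118 × 10⁻⁵ × 10.3 × 96,040,000 ≈ 11,059.4 × g
Target RCF = 11,059.4 − 4,600 = 6,459.4 × g
N² = 6,459.4 / (11.5154 × 10⁻⁵) = 56,093,579
N ≈ √56,093,579 ≈ 7,489.6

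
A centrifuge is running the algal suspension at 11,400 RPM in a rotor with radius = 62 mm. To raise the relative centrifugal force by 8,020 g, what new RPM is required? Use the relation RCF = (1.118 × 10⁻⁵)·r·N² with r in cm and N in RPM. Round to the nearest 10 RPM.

r = 62 mm = 6.2 cm
Current RCF = 1.118 × 10⁻⁵ × 6.2 × (11400)² = 1.118 × 10⁻⁵ × 6.2 × 129,960,000 ≈ 9,008.3 × g
Target RCF = 9,008.3 + 8,020 = 17,028.3 × g
N² = 17,028.3 / (6.9316 × 10⁻⁵) = 245,661,896
N ≈ √245,661,896 ≈ 15,673.6

N₂ ≈ 15670 RPM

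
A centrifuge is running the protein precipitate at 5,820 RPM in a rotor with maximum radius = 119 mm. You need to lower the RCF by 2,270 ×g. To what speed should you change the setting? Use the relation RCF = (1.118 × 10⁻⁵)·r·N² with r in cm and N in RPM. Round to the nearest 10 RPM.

4100 RPM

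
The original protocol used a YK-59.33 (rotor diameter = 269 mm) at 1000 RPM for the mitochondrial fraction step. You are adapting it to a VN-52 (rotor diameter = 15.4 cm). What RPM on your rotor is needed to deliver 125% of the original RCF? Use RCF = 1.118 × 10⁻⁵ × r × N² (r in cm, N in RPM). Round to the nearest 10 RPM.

≈ 1480 RPM

Original rotor: r = 269 mm / 2 = 134.5 mm = 13.45 cm
RCF = 1.118 × 10⁻⁵ × r × N²
RCF_original = 1.118 × 10⁻⁵ × 13.45 × (1000)² = 1.118 × 10⁻⁵ × 13.45 × 1,000,000 ≈ 150.4 × g
Target RCF = 1.25 × 150.4 ≈ 188 × g
Your rotor: r = 15.4 / 2 = 7.7 cm
188 = 1.118 × 10⁻⁵ × 7.7 × N²
N² = 188 / (8.6086 × 10⁻⁵) = 2,183,863
N ≈ √2,183,863 ≈ 1,477.8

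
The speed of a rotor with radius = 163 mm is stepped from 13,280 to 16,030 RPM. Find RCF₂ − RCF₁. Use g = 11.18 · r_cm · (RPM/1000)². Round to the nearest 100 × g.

14700 × g

r = 163 mm = 16.3 cm
RCF₁ = 11.18 × 16.3 × (13.28)² = 11.18 × 16.3 × 176.3584 ≈ 32,138.5 × g
RCF₂ = 11.18 × 16.3 × (16.03)² = 11.18 × 16.3 × 256.9609 ≈ 46,827 × g
Increase = 46,827 − 32,138.5 = 14,688.5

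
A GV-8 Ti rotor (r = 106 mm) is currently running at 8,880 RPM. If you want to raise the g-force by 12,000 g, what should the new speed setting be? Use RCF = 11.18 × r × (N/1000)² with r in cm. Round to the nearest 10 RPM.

13420 RPM

r = 106 mm = 10.6 cm
Current RCF = 11.18 × 10.6 × (8.88)² = 11.18 × 10.6 × 78.8544 ≈ 9,344.9 × g
Target RCF = 9,344.9 + 12,000 = 21,344.9 × g
(N/1000)² = 21,344.9 / 118.508 = 180.1136
N = 1000 × √180.1136 ≈ 13,420.6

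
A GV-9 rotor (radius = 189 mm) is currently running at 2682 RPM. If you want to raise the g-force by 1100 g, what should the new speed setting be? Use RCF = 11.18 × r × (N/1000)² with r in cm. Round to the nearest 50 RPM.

r = 189 mm = 18.9 cm
Current RCF = 11.18 × 18.9 × (2.682)² = 11.18 × 18.9 × 7.193124 ≈ 1,519.9 × g
Target RCF = 1,519.9 + 1,100 = 2,619.9 × g
(N/1000)² = 2,619.9 / 211.302 = 12.39884
N = 1000 × √12.39884 ≈ 3,521.2

3500 RPM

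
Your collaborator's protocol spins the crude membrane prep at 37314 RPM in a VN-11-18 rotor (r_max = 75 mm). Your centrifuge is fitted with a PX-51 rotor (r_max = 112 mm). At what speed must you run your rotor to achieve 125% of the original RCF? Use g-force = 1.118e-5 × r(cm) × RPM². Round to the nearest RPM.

Original rotor: r = 75 mm = 7.5 cm
RCF = 1.118 × 10⁻⁵ × r × N²
RCF_original = 1.118 × 10⁻⁵ × 7.5 × (37314)² = 1.118 × 10⁻⁵ × 7.5 × 1,392,334,596 ≈ 116,747.3 × g
Target RCF = 1.25 × 116,747.3 ≈ 145,934.1 × g
Your rotor: r = 112 mm = 11.2 cm
145,934.1 = 1.118 × 10⁻⁵ × 11.2 × N²
N² = 145,934.1 / (12.5216 × 10⁻⁵) = 1,165,458,887
N ≈ √1,165,458,887 ≈ 34,138.8

≈ 34139 RPM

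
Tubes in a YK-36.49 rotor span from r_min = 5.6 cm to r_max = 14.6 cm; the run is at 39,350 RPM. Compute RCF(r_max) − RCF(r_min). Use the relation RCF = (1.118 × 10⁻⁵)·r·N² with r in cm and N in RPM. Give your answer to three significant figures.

ΔRCF ≈ 156000 × g

RCF_max = 1.118 × 10⁻⁵ × 14.6 × (39350)² = 1.118 × 10⁻⁵ × 14.6 × 1,548,422,500 ≈ 252,745.9 × g
RCF_min = 1.118 × 10⁻⁵ × 5.6 × (39350)² = 1.118 × 10⁻⁵ × 5.6 × 1,548,422,500 ≈ 96,943.6 × g
ΔRCF = 252,745.9 − 96,943.6 = 155,802.3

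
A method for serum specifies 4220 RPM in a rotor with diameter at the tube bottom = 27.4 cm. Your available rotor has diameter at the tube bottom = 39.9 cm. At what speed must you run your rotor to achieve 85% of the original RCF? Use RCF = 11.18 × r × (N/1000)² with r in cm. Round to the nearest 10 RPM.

≈ 3220 RPM

Original rotor: r = 27.4 / 2 = 13.7 cm
RCF_original = 11.18 × 13.7 × (4.22)² = 11.18 × 13.7 × 17.8084 ≈ 2,727.6 × g
Target RCF = 0.85 × 2,727.6 ≈ 2,318.5 × g
Your rotor: r = 39.9 / 2 = 19.95 cm
2,318.5 = 11.18 × 19.95 × (N/1000)²
(N/1000)² = 2,318.5 / 223.041 = 10.39495
N = 1000 × √10.39495 ≈ 3,224.1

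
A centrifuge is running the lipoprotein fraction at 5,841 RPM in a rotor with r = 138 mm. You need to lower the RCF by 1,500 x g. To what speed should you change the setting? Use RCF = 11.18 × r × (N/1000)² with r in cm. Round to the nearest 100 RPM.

4900 RPM

r = 138 mm = 13.8 cm
Current RCF = 11.18 × 13.8 × (5.841)² = 11.18 × 13.8 × 34.117281 ≈ 5,263.8 × g
Target RCF = 5,263.8 − 1,500 = 3,763.8 × g
(N/1000)² = 3,763.8 / 154.284 = 24.39527
N = 1000 × √24.39527 ≈ 4,939.2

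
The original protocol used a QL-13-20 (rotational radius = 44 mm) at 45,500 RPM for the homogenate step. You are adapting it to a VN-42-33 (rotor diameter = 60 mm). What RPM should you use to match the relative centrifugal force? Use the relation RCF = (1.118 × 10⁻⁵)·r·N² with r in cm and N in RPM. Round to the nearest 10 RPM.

55100 RPM

Original rotor: r = 44 mm = 4.4 cm
RCF_original = 1.118 × 10⁻⁵ × 4.4 × (45500)² = 1.118 × 10⁻⁵ × 4.4 × 2,070,250,000 ≈ 101,839.7 × g
Your rotor: r = 60 mm / 2 = 30 mm = 3 cm
101,839.7 = 1.118 × 10⁻⁵ × 3 × N²
N² = 101,839.7 / (3.354 × 10⁻⁵) = 3,036,365,534
N ≈ √3,036,365,534 ≈ 55,103.2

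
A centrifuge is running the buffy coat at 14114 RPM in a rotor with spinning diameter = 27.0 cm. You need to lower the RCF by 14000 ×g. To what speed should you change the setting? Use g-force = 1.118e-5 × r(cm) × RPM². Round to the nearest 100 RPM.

r = 27.0 / 2 = 13.5 cm
Current RCF = 1.118 × 10⁻⁵ × 13.5 × (14114)² = 1.118 × 10⁻⁵ × 13.5 × 199,204,996 ≈ 30,066 × g
Target RCF = 30,066 − 14,000 = 16,066 × g
N² = 16,066 / (15.093 × 10⁻⁵) = 106,446,697
N ≈ √106,446,697 ≈ 10,317.3

N₂ ≈ 10300 RPM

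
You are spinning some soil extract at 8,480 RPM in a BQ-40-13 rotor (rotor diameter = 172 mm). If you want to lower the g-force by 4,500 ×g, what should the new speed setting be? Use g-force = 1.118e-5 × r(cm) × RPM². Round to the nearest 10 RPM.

≈ 5010 RPM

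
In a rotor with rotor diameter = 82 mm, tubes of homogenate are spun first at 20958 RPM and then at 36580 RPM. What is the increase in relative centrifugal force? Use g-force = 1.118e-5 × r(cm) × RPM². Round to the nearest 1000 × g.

r = 82 mm / 2 = 41 mm = 4.1 cm
RCF₁ = 1.118 × 10⁻⁵ × 4.1 × (20958)² = 1.118 × 10⁻⁵ × 4.1 × 439,237,764 ≈ 20,133.8 × g
RCF₂ = 1.118 × 10⁻⁵ × 4.1 × (36580)² = 1.118 × 10⁻⁵ × 4.1 × 1,338,096,400 ≈ 61,335.7 × g
Increase = 61,335.7 − 20,133.8 = 41,201.9

≈ 41000 g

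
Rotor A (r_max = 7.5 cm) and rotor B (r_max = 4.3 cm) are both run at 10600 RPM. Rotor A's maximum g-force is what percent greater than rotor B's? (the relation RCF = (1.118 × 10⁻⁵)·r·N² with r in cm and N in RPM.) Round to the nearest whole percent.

74%

At equal RPM, RCF scales linearly with r: ratio = 7.5 / 4.3 = 1.7442.
So rotor A delivers 74.4% more g-force.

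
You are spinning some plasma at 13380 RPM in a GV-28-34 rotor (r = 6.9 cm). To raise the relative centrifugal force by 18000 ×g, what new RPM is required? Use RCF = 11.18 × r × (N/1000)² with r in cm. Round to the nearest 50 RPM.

≈ 20300 RPM

Current RCF = 11.18 × 6.9 × (13.38)² = 11.18 × 6.9 × 179.0244 ≈ 13,810.3 × g
Target RCF = 13,810.3 + 18,000 = 31,810.3 × g
(N/1000)² = 31,810.3 / 77.142 = 412.3603
N = 1000 × √412.3603 ≈ 20,306.7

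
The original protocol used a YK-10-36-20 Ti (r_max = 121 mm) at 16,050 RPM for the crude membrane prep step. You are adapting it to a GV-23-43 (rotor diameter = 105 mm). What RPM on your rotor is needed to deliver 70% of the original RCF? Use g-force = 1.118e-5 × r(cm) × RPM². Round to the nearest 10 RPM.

20390 RPM

Original rotor: r = 121 mm = 12.1 cm
RCF_original = 1.118 × 10⁻⁵ × 12.1 × (16050)² = 1.118 × 10⁻⁵ × 12.1 × 257,602,500 ≈ 34,848 × g
Target RCF = 0.7 × 34,848 ≈ 24,393.6 × g
Your rotor: r = 105 mm / 2 = 52.5 mm = 5.25 cm
24,393.6 = 1.118 × 10⁻⁵ × 5.25 × N²
N² = 24,393.6 / (5.8695 × 10⁻⁵) = 415,599,284
N ≈ √415,599,284 ≈ 20,386.3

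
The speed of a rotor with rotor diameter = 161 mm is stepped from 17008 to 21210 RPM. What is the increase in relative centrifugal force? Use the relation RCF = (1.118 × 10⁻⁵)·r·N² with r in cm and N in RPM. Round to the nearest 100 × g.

≈ 14500 ×g

r = 161 mm / 2 = 80.5 mm = 8.05 cm
RCF₁ = 1.118 × 10⁻⁵ × 8.05 × (17008)² = 1.118 × 10⁻⁵ × 8.05 × 289,272,064 ≈ 26,034.2 × g
RCF₂ = 1.118 × 10⁻⁵ × 8.05 × (21210)² = 1.118 × 10⁻⁵ × 8.05 × 449,864,100 ≈ 40,487.3 × g
Increase = 40,487.3 − 26,034.2 = 14,453.1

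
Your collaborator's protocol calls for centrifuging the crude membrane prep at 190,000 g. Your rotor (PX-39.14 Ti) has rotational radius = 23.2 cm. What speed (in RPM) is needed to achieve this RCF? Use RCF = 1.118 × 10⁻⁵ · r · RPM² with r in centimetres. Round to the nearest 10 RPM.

RCF = 1.118 × 10⁻⁵ × r × N²
190,000 = 1.118 × 10⁻⁵ × 23.2 × N²
N² = 190,000 / (25.9376 × 10⁻⁵) = 732,527,296
N ≈ √732,527,296 ≈ 27,065.2

N ≈ 27070 RPM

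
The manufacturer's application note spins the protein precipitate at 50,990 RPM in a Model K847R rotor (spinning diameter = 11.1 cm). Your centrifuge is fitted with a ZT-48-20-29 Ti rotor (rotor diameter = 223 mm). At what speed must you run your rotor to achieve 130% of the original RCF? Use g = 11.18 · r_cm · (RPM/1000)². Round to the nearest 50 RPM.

Original rotor: r = 11.1 / 2 = 5.55 cm
RCF = 11.18 × r × (N/1000)²
RCF_original = 11.18 × 5.55 × (50.99)² = 11.18 × 5.55 × 2,599.9801 ≈ 161,326.2 × g
Target RCF = 1.3 × 161,326.2 ≈ 209,724.1 × g
Your rotor: r = 223 mm / 2 = 111.5 mm = 11.15 cm
209,724.1 = 11.18 × 11.15 × (N/1000)²
(N/1000)² = 209,724.1 / 124.657 = 1682.409
N = 1000 × √1682.409 ≈ 41,017.2

≈ 41000 RPM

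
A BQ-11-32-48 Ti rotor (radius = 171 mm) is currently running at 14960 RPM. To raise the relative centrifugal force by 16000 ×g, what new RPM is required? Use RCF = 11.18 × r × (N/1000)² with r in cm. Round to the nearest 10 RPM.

N₂ ≈ 17540 RPM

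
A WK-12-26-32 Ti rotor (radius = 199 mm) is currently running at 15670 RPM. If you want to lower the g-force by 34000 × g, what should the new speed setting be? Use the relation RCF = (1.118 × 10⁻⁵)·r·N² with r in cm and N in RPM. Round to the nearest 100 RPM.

r = 199 mm = 19.9 cm
Current RCF = 1.118 × 10⁻⁵ × 19.9 × (15670)² = 1.118 × 10⁻⁵ × 19.9 × 245,548,900 ≈ 54,630.2 × g
Target RCF = 54,630.2 − 34,000 = 20,630.2 × g
N² = 20,630.2 / (22.2482 × 10⁻⁵) = 92,727,502
N ≈ √92,727,502 ≈ 9,629.5

9600 RPM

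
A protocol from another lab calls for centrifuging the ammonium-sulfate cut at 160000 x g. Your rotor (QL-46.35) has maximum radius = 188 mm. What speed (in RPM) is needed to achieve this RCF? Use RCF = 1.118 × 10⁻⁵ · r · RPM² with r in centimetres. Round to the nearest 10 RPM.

r = 188 mm = 18.8 cm
RCF = 1.118 × 10⁻⁵ × r × N²
160,000 = 1.118 × 10⁻⁵ × 18.8 × N²
N² = 160,000 / (21.0184 × 10⁻⁵) = 761,237,773
N ≈ √761,237,773 ≈ 27,590.5

N ≈ 27590 RPM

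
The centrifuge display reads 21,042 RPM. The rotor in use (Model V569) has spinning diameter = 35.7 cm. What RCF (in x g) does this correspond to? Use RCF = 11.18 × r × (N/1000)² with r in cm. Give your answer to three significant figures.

88400 x g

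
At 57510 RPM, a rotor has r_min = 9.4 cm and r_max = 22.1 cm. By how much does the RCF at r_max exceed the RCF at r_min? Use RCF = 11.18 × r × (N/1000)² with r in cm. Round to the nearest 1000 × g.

RCF_max = 11.18 × 22.1 × (57.51)² = 11.18 × 22.1 × 3,307.4001 ≈ 817,185.8 × g
RCF_min = 11.18 × 9.4 × (57.51)² = 11.18 × 9.4 × 3,307.4001 ≈ 347,581.3 × g
ΔRCF = 817,185.8 − 347,581.3 = 469,604.5

470000 × g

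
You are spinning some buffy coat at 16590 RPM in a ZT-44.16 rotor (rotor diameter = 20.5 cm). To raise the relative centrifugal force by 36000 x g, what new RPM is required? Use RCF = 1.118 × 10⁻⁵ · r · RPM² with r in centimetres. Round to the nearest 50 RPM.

24300 RPM

r = 20.5 / 2 = 10.25 cm
Current RCF = 1.118 × 10⁻⁵ × 10.25 × (16590)² = 1.118 × 10⁻⁵ × 10.25 × 275,228,100 ≈ 31,539.8 × g
Target RCF = 31,539.8 + 36,000 = 67,539.8 × g
N² = 67,539.8 / (11.4595 × 10⁻⁵) = 589,378,245
N ≈ √589,378,245 ≈ 24,277.1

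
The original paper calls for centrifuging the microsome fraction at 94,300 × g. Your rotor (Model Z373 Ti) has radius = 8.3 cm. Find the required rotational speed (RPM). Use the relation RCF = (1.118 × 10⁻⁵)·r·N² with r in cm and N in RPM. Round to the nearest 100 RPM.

N ≈ 31900 RPM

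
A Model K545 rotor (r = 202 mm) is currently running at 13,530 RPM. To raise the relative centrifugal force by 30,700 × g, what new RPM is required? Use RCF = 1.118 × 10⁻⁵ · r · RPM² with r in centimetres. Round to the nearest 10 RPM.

r = 202 mm = 20.2 cm
Current RCF = 1.118 × 10⁻⁵ × 20.2 × (13530)² = 1.118 × 10⁻⁵ × 20.2 × 183,060,900 ≈ 41,341.7 × g
Target RCF = 41,341.7 + 30,700 = 72,041.7 × g
N² = 72,041.7 / (22.5836 × 10⁻⁵) = 319,000,071
N ≈ √319,000,071 ≈ 17,860.6

17860 RPM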